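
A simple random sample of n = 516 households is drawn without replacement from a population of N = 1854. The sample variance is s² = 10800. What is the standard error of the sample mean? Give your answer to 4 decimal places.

Under SRS without replacement, Var(ȳ) = (1 − f)·s²/n with f = n/N = 516/1854 = 0.27831715.
Var(ȳ) = (1 − 0.27831715)·10800/516 = 0.72168285·20.930233 = 15.10499.
SE(ȳ) = √(15.10499) = 3.8865.

3.8865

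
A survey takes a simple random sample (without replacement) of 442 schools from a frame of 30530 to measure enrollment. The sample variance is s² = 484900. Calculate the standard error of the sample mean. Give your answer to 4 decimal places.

32.8812

Under SRS without replacement, Var(ȳ) = (1 − f)·s²/n with f = n/N = 442/30530 = 0.01447756.
Var(ȳ) = (1 − 0.01447756)·484900/442 = 0.98552244·1097.0588 = 1081.1761.
SE(ȳ) = √(1081.1761) = 32.8812.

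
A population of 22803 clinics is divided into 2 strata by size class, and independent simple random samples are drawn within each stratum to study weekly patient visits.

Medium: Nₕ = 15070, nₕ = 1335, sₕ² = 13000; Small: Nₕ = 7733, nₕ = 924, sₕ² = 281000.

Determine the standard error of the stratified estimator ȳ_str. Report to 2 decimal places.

5.89

Var(ȳ_str) = Σₕ Wₕ²(1 − fₕ)sₕ²/nₕ with Wₕ = Nₕ/N, N = 22803.
Medium: Wₕ = 0.66087795; term = 0.66087795²·(1 − 0.08858660)·13000/1335 = 3.8763236.
Small: Wₕ = 0.33912205; term = 0.33912205²·(1 − 0.11948791)·281000/924 = 30.795107.
Sum = 34.671431.
SE = √(34.671431) = 5.89.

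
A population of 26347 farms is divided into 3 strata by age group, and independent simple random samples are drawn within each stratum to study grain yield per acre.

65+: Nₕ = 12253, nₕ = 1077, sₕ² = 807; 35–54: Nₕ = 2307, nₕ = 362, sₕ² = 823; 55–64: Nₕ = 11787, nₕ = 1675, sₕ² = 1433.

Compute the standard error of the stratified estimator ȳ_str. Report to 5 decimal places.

0.55625

Var(ȳ_str) = Σₕ Wₕ²(1 − fₕ)sₕ²/nₕ with Wₕ = Nₕ/N, N = 26347.
65+: Wₕ = 0.46506244; term = 0.46506244²·(1 − 0.08789684)·807/1077 = 0.14781698.
35–54: Wₕ = 0.08756215; term = 0.08756215²·(1 − 0.15691374)·823/362 = 0.014695898.
55–64: Wₕ = 0.44737541; term = 0.44737541²·(1 − 0.14210571)·1433/1675 = 0.1468958.
Sum = 0.30940868.
SE = √(0.30940868) = 0.55625.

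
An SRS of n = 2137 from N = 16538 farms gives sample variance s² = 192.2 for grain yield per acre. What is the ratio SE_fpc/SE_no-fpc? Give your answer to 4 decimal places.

0.9332

f = n/N = 2137/16538 = 0.12921756.
SE_no-fpc = √(s²/n) = 0.29989859; SE_fpc = √((1−f)s²/n) = 0.27985255.
Ratio = √(1−f) = 0.93315724.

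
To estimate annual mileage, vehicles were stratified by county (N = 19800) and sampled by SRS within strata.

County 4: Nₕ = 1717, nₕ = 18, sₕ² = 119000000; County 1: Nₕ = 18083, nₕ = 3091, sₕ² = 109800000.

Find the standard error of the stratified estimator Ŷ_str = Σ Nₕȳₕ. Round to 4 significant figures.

5.377 × 10^6

Var(Ŷ_str) = Σₕ Nₕ²(1 − fₕ)sₕ²/nₕ.
County 4: 1717²·(1 − 18/1717)·119000000/18 = 1.9285821 × 10^13.
County 1: 18083²·(1 − 3091/18083)·109800000/3091 = 9.6301575 × 10^12.
Sum = 2.8915979 × 10^13.
SE = √(2.8915979 × 10^13) = 5.377 × 10^6.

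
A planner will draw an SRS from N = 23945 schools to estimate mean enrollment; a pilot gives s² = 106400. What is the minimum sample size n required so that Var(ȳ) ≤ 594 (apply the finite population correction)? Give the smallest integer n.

178

Without fpc, n₀ = s²/D = 106400/594 = 179.1246.
With fpc, (1 − n/N)·s²/n ≤ D requires n ≥ n₀/(1 + n₀/N) = 179.1246/(1 + 179.1246/23945) = 177.7946.
Rounding up, n = 178.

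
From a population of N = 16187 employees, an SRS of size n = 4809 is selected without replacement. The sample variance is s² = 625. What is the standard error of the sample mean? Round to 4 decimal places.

Under SRS without replacement, Var(ȳ) = (1 − f)·s²/n with f = n/N = 4809/16187 = 0.29709026.
Var(ȳ) = (1 − 0.29709026)·625/4809 = 0.70290974·0.12996465 = 0.091353418.
SE(ȳ) = √(0.091353418) = 0.3022.

0.3022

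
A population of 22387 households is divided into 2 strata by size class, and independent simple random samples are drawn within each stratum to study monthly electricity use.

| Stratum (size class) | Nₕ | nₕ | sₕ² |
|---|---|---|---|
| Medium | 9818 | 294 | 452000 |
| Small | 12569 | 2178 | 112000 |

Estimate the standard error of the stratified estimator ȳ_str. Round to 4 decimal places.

Var(ȳ_str) = Σₕ Wₕ²(1 − fₕ)sₕ²/nₕ with Wₕ = Nₕ/N, N = 22387.
Medium: Wₕ = 0.43855809; term = 0.43855809²·(1 − 0.02994500)·452000/294 = 286.84133.
Small: Wₕ = 0.56144191; term = 0.56144191²·(1 − 0.17328348)·112000/2178 = 13.400667.
Sum = 300.242.
SE = √(300.242) = 17.3275.

17.3275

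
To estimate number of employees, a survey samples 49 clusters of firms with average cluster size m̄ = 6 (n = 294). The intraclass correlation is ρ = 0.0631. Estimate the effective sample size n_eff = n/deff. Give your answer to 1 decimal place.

223.5

deff = 1 + (6 − 1)·0.0631 = 1 + 0.3155 = 1.3155.
n_eff = 294 / 1.3155 = 223.5.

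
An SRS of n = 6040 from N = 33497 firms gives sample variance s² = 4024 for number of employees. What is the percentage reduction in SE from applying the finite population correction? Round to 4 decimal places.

f = n/N = 6040/33497 = 0.18031466.
SE_no-fpc = √(s²/n) = 0.81622617; SE_fpc = √((1−f)s²/n) = 0.73898241.
Ratio = √(1−f) = 0.90536476. Reduction = 100·(1 − 0.90536476) = 9.4635%.

9.4635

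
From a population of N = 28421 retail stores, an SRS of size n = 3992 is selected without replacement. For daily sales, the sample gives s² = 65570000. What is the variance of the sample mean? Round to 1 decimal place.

14118.3

Under SRS without replacement, Var(ȳ) = (1 − f)·s²/n with f = n/N = 3992/28421 = 0.14045952.
Var(ȳ) = (1 − 0.14045952)·65570000/3992 = 0.85954048·16425.351 = 14118.254.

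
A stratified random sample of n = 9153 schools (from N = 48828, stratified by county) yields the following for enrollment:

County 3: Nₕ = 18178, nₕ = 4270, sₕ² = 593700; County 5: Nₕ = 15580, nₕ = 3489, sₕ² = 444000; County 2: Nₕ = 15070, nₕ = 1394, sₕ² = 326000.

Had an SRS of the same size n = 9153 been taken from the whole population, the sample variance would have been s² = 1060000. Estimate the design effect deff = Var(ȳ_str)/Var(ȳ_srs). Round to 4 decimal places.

Var(ȳ_str) = Σ Wₕ²(1−fₕ)sₕ²/nₕ with Wₕ = Nₕ/48828:
  County 3: (18178/48828)²·(1−4270/18178)·593700/4270 = 14.74389
  County 5: (15580/48828)²·(1−3489/15580)·444000/3489 = 10.054808
  County 2: (15070/48828)²·(1−1394/15070)·326000/1394 = 20.215724
  → Var(ȳ_str) = 45.014422.
Var(ȳ_srs) = (1 − 9153/48828)·1060000/9153 = 94.100169.
deff = 45.014422 / 94.100169 = 0.4784.

0.4784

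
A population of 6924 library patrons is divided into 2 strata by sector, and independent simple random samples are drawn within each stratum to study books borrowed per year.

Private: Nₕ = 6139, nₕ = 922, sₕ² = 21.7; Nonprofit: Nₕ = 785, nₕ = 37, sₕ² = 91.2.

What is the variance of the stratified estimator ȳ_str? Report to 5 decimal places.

Var(ȳ_str) = Σₕ Wₕ²(1 − fₕ)sₕ²/nₕ with Wₕ = Nₕ/N, N = 6924.
Private: Wₕ = 0.88662623; term = 0.88662623²·(1 − 0.15018733)·21.7/922 = 0.015722919.
Nonprofit: Wₕ = 0.11337377; term = 0.11337377²·(1 − 0.04713376)·91.2/37 = 0.030189106.
Sum = 0.045912025.

0.04591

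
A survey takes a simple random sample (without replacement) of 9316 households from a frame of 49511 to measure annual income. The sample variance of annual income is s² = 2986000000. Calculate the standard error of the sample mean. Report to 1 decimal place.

Under SRS without replacement, Var(ȳ) = (1 − f)·s²/n with f = n/N = 9316/49511 = 0.18816021.
Var(ȳ) = (1 − 0.18816021)·2986000000/9316 = 0.81183979·320523.83 = 260214.
SE(ȳ) = √(260214) = 510.1.

510.1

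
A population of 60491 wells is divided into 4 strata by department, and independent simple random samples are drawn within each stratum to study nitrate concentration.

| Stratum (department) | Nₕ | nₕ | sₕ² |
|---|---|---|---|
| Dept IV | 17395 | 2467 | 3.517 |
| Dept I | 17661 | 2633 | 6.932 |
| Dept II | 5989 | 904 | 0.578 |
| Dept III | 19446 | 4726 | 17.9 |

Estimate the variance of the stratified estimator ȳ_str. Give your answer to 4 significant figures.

Var(ȳ_str) = Σₕ Wₕ²(1 − fₕ)sₕ²/nₕ with Wₕ = Nₕ/N, N = 60491.
Dept IV: Wₕ = 0.28756344; term = 0.28756344²·(1 − 0.14182236)·3.517/2467 = 1.0116907 × 10^-4.
Dept I: Wₕ = 0.29196079; term = 0.29196079²·(1 − 0.14908556)·6.932/2633 = 1.909601 × 10^-4.
Dept II: Wₕ = 0.09900646; term = 0.09900646²·(1 − 0.15094340)·0.578/904 = 5.3213662 × 10^-6.
Dept III: Wₕ = 0.32146931; term = 0.32146931²·(1 − 0.24303199)·17.9/4726 = 2.9628924 × 10^-4.
Sum = 5.9373978 × 10^-4.

5.937 × 10^-4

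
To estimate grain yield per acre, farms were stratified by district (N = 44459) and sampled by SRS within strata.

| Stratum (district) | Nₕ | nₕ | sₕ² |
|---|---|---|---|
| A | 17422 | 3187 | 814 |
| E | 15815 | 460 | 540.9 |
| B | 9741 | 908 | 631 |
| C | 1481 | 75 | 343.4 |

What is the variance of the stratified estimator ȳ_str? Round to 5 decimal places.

0.21158

Var(ȳ_str) = Σₕ Wₕ²(1 − fₕ)sₕ²/nₕ with Wₕ = Nₕ/N, N = 44459.
A: Wₕ = 0.39186666; term = 0.39186666²·(1 − 0.18292963)·814/3187 = 0.03204634.
E: Wₕ = 0.35572100; term = 0.35572100²·(1 − 0.02908631)·540.9/460 = 0.14446372.
B: Wₕ = 0.21910074; term = 0.21910074²·(1 − 0.09321425)·631/908 = 0.030250733.
C: Wₕ = 0.03331159; term = 0.03331159²·(1 − 0.05064146)·343.4/75 = 0.0048234749.
Sum = 0.21158427.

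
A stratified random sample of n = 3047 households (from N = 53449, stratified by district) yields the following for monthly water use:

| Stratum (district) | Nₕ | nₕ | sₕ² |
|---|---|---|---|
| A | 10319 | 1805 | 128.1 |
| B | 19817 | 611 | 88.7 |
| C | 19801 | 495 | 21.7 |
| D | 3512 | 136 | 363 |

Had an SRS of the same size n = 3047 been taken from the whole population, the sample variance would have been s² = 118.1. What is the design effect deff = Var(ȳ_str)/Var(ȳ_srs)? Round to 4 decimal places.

Var(ȳ_str) = Σ Wₕ²(1−fₕ)sₕ²/nₕ with Wₕ = Nₕ/53449:
  A: (10319/53449)²·(1−1805/10319)·128.1/1805 = 0.0021825491
  B: (19817/53449)²·(1−611/19817)·88.7/611 = 0.019340962
  C: (19801/53449)²·(1−495/19801)·21.7/495 = 0.005866172
  D: (3512/53449)²·(1−136/3512)·363/136 = 0.011077595
  → Var(ȳ_str) = 0.038467278.
Var(ȳ_srs) = (1 − 3047/53449)·118.1/3047 = 0.036549853.
deff = 0.038467278 / 0.036549853 = 1.0525.

1.0525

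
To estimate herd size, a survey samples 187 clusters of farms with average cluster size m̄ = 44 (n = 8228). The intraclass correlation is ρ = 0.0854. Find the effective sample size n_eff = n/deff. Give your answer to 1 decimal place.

1761.1

deff = 1 + (44 − 1)·0.0854 = 1 + 3.6722 = 4.6722.
n_eff = 8228 / 4.6722 = 1761.1.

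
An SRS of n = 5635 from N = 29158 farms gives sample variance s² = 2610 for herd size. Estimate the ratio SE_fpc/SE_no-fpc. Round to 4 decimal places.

0.8982

f = n/N = 5635/29158 = 0.19325743.
SE_no-fpc = √(s²/n) = 0.68057077; SE_fpc = √((1−f)s²/n) = 0.61128084.
Ratio = √(1−f) = 0.89818850.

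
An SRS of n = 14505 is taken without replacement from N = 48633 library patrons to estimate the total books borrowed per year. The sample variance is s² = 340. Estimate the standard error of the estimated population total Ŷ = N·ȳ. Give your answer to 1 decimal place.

6237.4

Var(Ŷ) = N²·Var(ȳ) = N²·(1 − n/N)·s²/n.
f = 14505/48633 = 0.29825427; Var(ȳ) = 0.70174573·340/14505 = 0.016449055.
Var(Ŷ) = 48633² · 0.016449055 = 3.890479 × 10^7.
SE(Ŷ) = √(3.890479 × 10^7) = 6237.4.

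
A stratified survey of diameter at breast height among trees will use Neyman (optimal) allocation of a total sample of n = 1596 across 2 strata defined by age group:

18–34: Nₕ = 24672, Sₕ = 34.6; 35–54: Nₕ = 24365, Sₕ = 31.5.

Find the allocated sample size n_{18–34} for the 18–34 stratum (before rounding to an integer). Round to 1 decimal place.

Neyman allocation: nₕ = n·NₕSₕ / Σⱼ NⱼSⱼ.
Σ NⱼSⱼ = 24672·34.6 + 24365·31.5 = 1.6211487 × 10^6.
n_{18–34} = 1596·24672·34.6 / (1.6211487 × 10^6) = 840.4.

840.4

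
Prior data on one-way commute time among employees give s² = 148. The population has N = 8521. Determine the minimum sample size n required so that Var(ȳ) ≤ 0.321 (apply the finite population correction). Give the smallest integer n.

Without fpc, n₀ = s²/D = 148/0.321 = 461.0592.
With fpc, (1 − n/N)·s²/n ≤ D requires n ≥ n₀/(1 + n₀/N) = 461.0592/(1 + 461.0592/8521) = 437.3925.
Rounding up, n = 438.

438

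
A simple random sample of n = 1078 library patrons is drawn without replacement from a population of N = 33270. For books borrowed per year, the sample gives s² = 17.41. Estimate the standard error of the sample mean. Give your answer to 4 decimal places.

Under SRS without replacement, Var(ȳ) = (1 − f)·s²/n with f = n/N = 1078/33270 = 0.03240156.
Var(ȳ) = (1 − 0.03240156)·17.41/1078 = 0.96759844·0.016150278 = 0.015626984.
SE(ȳ) = √(0.015626984) = 0.1250.

0.1250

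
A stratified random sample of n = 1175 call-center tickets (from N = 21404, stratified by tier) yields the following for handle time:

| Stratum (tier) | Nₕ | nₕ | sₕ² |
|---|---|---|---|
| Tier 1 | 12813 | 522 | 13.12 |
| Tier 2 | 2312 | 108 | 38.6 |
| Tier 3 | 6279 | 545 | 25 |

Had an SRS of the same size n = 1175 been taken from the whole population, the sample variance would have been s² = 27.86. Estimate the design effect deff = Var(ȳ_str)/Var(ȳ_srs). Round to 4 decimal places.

Var(ȳ_str) = Σ Wₕ²(1−fₕ)sₕ²/nₕ with Wₕ = Nₕ/21404:
  Tier 1: (12813/21404)²·(1−522/12813)·13.12/522 = 0.0086399552
  Tier 2: (2312/21404)²·(1−108/2312)·38.6/108 = 0.0039753291
  Tier 3: (6279/21404)²·(1−545/6279)·25/545 = 0.0036049711
  → Var(ȳ_str) = 0.016220255.
Var(ȳ_srs) = (1 − 1175/21404)·27.86/1175 = 0.022409012.
deff = 0.016220255 / 0.022409012 = 0.7238.

0.7238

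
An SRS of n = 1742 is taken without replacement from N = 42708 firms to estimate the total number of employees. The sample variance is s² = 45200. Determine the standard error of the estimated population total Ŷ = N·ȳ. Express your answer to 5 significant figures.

Var(Ŷ) = N²·Var(ȳ) = N²·(1 − n/N)·s²/n.
f = 1742/42708 = 0.04078861; Var(ȳ) = 0.95921139·45200/1742 = 24.888837.
Var(Ŷ) = 42708² · 24.888837 = 4.5396573 × 10^10.
SE(Ŷ) = √(4.5396573 × 10^10) = 213060.

213060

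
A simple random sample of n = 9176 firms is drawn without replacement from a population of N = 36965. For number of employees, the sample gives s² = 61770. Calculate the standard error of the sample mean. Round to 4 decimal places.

Under SRS without replacement, Var(ȳ) = (1 − f)·s²/n with f = n/N = 9176/36965 = 0.24823482.
Var(ȳ) = (1 − 0.24823482)·61770/9176 = 0.75176518·6.7316914 = 5.0606512.
SE(ȳ) = √(5.0606512) = 2.2496.

2.2496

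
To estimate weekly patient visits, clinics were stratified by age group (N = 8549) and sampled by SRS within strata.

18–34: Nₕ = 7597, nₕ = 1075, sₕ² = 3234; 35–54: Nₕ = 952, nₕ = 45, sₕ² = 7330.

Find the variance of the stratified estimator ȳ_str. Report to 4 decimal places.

3.9639

Var(ȳ_str) = Σₕ Wₕ²(1 − fₕ)sₕ²/nₕ with Wₕ = Nₕ/N, N = 8549.
18–34: Wₕ = 0.88864195; term = 0.88864195²·(1 − 0.14150322)·3234/1075 = 2.0395006.
35–54: Wₕ = 0.11135805; term = 0.11135805²·(1 − 0.04726891)·7330/45 = 1.924443.
Sum = 3.9639436.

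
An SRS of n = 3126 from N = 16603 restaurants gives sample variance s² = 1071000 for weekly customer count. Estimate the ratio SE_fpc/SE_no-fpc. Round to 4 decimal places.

0.9010

f = n/N = 3126/16603 = 0.18827923.
SE_no-fpc = √(s²/n) = 18.509737; SE_fpc = √((1−f)s²/n) = 16.676449.
Ratio = √(1−f) = 0.90095548.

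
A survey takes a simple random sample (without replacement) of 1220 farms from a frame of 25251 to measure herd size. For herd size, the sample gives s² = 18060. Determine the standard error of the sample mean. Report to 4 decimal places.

Under SRS without replacement, Var(ȳ) = (1 − f)·s²/n with f = n/N = 1220/25251 = 0.04831492.
Var(ȳ) = (1 − 0.04831492)·18060/1220 = 0.95168508·14.803279 = 14.088059.
SE(ȳ) = √(14.088059) = 3.7534.

3.7534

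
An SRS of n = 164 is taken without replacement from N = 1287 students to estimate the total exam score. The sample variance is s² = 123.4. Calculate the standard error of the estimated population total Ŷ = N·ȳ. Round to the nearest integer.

Var(Ŷ) = N²·Var(ȳ) = N²·(1 − n/N)·s²/n.
f = 164/1287 = 0.12742813; Var(ȳ) = 0.87257187·123.4/164 = 0.65655713.
Var(Ŷ) = 1287² · 0.65655713 = 1.0875009 × 10^6.
SE(Ŷ) = √(1.0875009 × 10^6) = 1043.

1043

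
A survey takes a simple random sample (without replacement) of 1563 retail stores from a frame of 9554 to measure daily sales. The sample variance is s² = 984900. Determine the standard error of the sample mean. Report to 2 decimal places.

Under SRS without replacement, Var(ȳ) = (1 − f)·s²/n with f = n/N = 1563/9554 = 0.16359640.
Var(ȳ) = (1 − 0.16359640)·984900/1563 = 0.83640360·630.13436 = 527.04665.
SE(ȳ) = √(527.04665) = 22.96.

22.96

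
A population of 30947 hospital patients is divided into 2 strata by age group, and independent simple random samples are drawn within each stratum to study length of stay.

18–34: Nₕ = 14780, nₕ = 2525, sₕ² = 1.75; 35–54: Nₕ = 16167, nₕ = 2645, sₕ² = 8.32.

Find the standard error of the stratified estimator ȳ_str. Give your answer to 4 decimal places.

Var(ȳ_str) = Σₕ Wₕ²(1 − fₕ)sₕ²/nₕ with Wₕ = Nₕ/N, N = 30947.
18–34: Wₕ = 0.47759072; term = 0.47759072²·(1 − 0.17083897)·1.75/2525 = 1.3107725 × 10^-4.
35–54: Wₕ = 0.52240928; term = 0.52240928²·(1 − 0.16360487)·8.32/2645 = 7.1801069 × 10^-4.
Sum = 8.4908794 × 10^-4.
SE = √(8.4908794 × 10^-4) = 0.0291.

0.0291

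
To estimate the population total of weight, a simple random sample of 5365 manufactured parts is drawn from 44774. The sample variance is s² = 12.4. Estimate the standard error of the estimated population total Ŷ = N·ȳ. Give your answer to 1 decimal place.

Var(Ŷ) = N²·Var(ȳ) = N²·(1 − n/N)·s²/n.
f = 5365/44774 = 0.11982401; Var(ȳ) = 0.88017599·12.4/5365 = 0.0020343304.
Var(Ŷ) = 44774² · 0.0020343304 = 4.0782447 × 10^6.
SE(Ŷ) = √(4.0782447 × 10^6) = 2019.5.

2019.5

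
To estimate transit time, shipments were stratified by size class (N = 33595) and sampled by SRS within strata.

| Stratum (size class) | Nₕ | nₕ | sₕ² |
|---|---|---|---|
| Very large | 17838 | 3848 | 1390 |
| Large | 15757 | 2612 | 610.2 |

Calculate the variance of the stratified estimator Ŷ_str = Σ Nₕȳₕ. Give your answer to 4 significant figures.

1.385 × 10^8

Var(Ŷ_str) = Σₕ Nₕ²(1 − fₕ)sₕ²/nₕ.
Very large: 17838²·(1 − 3848/17838)·1390/3848 = 9.0145408 × 10^7.
Large: 15757²·(1 − 2612/15757)·610.2/2612 = 4.8387497 × 10^7.
Sum = 1.3853291 × 10^8.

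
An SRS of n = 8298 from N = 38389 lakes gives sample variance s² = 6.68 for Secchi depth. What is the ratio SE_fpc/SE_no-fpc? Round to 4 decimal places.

0.8853

f = n/N = 8298/38389 = 0.21615567.
SE_no-fpc = √(s²/n) = 0.028372756; SE_fpc = √((1−f)s²/n) = 0.025119814.
Ratio = √(1−f) = 0.88534984.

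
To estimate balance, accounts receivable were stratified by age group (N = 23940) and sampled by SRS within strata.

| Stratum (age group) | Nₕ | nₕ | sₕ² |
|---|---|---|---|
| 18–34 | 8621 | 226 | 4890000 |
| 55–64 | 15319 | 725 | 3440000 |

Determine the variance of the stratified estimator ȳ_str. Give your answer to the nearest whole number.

4583

Var(ȳ_str) = Σₕ Wₕ²(1 − fₕ)sₕ²/nₕ with Wₕ = Nₕ/N, N = 23940.
18–34: Wₕ = 0.36010860; term = 0.36010860²·(1 − 0.02621506)·4890000/226 = 2732.3132.
55–64: Wₕ = 0.63989140; term = 0.63989140²·(1 − 0.04732685)·3440000/725 = 1850.8742.
Sum = 4583.1874.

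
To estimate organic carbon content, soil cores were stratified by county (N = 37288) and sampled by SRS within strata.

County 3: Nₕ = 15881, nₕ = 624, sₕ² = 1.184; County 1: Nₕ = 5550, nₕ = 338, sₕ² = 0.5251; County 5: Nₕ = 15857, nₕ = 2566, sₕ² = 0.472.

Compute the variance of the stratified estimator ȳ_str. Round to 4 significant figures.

Var(ȳ_str) = Σₕ Wₕ²(1 − fₕ)sₕ²/nₕ with Wₕ = Nₕ/N, N = 37288.
County 3: Wₕ = 0.42590109; term = 0.42590109²·(1 − 0.03929224)·1.184/624 = 3.3065563 × 10^-4.
County 1: Wₕ = 0.14884145; term = 0.14884145²·(1 − 0.06090090)·0.5251/338 = 3.2320981 × 10^-5.
County 5: Wₕ = 0.42525746; term = 0.42525746²·(1 − 0.16182128)·0.472/2566 = 2.7882124 × 10^-5.
Sum = 3.9085874 × 10^-4.

3.909 × 10^-4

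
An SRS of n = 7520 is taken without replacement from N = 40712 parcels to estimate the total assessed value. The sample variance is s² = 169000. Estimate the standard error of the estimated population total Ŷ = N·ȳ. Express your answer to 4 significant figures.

174300

Var(Ŷ) = N²·Var(ȳ) = N²·(1 − n/N)·s²/n.
f = 7520/40712 = 0.18471212; Var(ȳ) = 0.81528788·169000/7520 = 18.322294.
Var(Ŷ) = 40712² · 18.322294 = 3.0368597 × 10^10.
SE(Ŷ) = √(3.0368597 × 10^10) = 174300.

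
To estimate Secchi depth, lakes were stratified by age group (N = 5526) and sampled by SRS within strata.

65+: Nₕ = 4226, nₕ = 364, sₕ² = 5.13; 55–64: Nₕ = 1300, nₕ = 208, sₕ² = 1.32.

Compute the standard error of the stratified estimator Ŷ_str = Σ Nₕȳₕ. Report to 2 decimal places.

488.90

Var(Ŷ_str) = Σₕ Nₕ²(1 − fₕ)sₕ²/nₕ.
65+: 4226²·(1 − 364/4226)·5.13/364 = 230015.84.
55–64: 1300²·(1 − 208/1300)·1.32/208 = 9009.
Sum = 239024.84.
SE = √(239024.84) = 488.90.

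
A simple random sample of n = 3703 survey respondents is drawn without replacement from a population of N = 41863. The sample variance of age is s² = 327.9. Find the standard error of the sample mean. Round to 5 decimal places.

Under SRS without replacement, Var(ȳ) = (1 − f)·s²/n with f = n/N = 3703/41863 = 0.08845520.
Var(ȳ) = (1 − 0.08845520)·327.9/3703 = 0.91154480·0.088549824 = 0.080717132.
SE(ȳ) = √(0.080717132) = 0.28411.

0.28411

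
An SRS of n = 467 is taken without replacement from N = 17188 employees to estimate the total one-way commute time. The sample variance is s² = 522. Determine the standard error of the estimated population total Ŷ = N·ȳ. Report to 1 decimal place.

Var(Ŷ) = N²·Var(ȳ) = N²·(1 − n/N)·s²/n.
f = 467/17188 = 0.02717012; Var(ȳ) = 0.97282988·522/467 = 1.087403.
Var(Ŷ) = 17188² · 1.087403 = 3.2124858 × 10^8.
SE(Ŷ) = √(3.2124858 × 10^8) = 17923.4.

17923.4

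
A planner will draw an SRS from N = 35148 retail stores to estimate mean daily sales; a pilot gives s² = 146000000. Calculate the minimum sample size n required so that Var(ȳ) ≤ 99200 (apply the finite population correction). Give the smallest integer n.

Without fpc, n₀ = s²/D = 146000000/99200 = 1471.7742.
With fpc, (1 − n/N)·s²/n ≤ D requires n ≥ n₀/(1 + n₀/N) = 1471.7742/(1 + 1471.7742/35148) = 1412.6226.
Rounding up, n = 1413.

1413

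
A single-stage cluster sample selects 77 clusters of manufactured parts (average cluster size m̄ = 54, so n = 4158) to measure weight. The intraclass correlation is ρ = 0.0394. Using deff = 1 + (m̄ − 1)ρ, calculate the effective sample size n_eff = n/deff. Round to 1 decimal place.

deff = 1 + (54 − 1)·0.0394 = 1 + 2.0882 = 3.0882.
n_eff = 4158 / 3.0882 = 1346.4.

1346.4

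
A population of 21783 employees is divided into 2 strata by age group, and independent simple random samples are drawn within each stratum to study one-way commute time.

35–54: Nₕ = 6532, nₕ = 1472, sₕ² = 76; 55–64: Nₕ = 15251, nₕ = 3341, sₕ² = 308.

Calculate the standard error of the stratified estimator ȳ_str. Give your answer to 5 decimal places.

Var(ȳ_str) = Σₕ Wₕ²(1 − fₕ)sₕ²/nₕ with Wₕ = Nₕ/N, N = 21783.
35–54: Wₕ = 0.29986687; term = 0.29986687²·(1 − 0.22535211)·76/1472 = 0.0035963926.
55–64: Wₕ = 0.70013313; term = 0.70013313²·(1 − 0.21906760)·308/3341 = 0.035289779.
Sum = 0.038886172.
SE = √(0.038886172) = 0.19720.

0.19720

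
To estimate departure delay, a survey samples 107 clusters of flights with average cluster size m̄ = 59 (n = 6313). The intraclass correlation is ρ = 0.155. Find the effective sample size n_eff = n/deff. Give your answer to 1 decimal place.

631.9

deff = 1 + (59 − 1)·0.155 = 1 + 8.99 = 9.99.
n_eff = 6313 / 9.99 = 631.9.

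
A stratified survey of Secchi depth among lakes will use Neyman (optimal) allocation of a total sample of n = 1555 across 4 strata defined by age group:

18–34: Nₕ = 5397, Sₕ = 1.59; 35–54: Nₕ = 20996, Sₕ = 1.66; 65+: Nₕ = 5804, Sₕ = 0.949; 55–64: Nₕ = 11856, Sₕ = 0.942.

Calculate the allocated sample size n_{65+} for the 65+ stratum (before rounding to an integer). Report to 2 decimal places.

Neyman allocation: nₕ = n·NₕSₕ / Σⱼ NⱼSⱼ.
Σ NⱼSⱼ = 5397·1.59 + 20996·1.66 + 5804·0.949 + 11856·0.942 = 60110.938.
n_{65+} = 1555·5804·0.949 / 60110.938 = 142.49.

142.49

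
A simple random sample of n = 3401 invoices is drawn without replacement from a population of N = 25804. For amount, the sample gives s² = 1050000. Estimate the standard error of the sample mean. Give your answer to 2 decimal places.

16.37

Under SRS without replacement, Var(ȳ) = (1 − f)·s²/n with f = n/N = 3401/25804 = 0.13180127.
Var(ȳ) = (1 − 0.13180127)·1050000/3401 = 0.86819873·308.73273 = 268.04136.
SE(ȳ) = √(268.04136) = 16.37.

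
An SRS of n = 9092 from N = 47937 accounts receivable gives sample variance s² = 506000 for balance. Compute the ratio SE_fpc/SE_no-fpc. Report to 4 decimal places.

f = n/N = 9092/47937 = 0.18966560.
SE_no-fpc = √(s²/n) = 7.4601154; SE_fpc = √((1−f)s²/n) = 6.7154896.
Ratio = √(1−f) = 0.90018576.

0.9002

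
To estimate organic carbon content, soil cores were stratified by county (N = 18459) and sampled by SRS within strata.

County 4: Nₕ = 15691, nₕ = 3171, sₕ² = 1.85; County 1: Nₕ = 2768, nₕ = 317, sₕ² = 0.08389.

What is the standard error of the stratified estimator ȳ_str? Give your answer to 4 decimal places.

0.0185

Var(ȳ_str) = Σₕ Wₕ²(1 − fₕ)sₕ²/nₕ with Wₕ = Nₕ/N, N = 18459.
County 4: Wₕ = 0.85004605; term = 0.85004605²·(1 − 0.20209037)·1.85/3171 = 3.3636755 × 10^-4.
County 1: Wₕ = 0.14995395; term = 0.14995395²·(1 − 0.11452312)·0.08389/317 = 5.2691916 × 10^-6.
Sum = 3.4163674 × 10^-4.
SE = √(3.4163674 × 10^-4) = 0.0185.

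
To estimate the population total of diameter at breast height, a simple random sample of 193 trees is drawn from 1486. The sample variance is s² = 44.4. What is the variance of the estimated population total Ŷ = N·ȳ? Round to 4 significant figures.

442000

Var(Ŷ) = N²·Var(ȳ) = N²·(1 − n/N)·s²/n.
f = 193/1486 = 0.12987887; Var(ȳ) = 0.87012113·44.4/193 = 0.20017294.
Var(Ŷ) = 1486² · 0.20017294 = 442021.09.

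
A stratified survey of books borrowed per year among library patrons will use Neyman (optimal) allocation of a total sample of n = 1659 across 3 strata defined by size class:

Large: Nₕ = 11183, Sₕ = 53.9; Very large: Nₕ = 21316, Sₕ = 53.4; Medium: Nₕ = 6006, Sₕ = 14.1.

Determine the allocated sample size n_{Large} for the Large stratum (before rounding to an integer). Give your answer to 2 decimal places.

Neyman allocation: nₕ = n·NₕSₕ / Σⱼ NⱼSⱼ.
Σ NⱼSⱼ = 11183·53.9 + 21316·53.4 + 6006·14.1 = 1.8257227 × 10^6.
n_{Large} = 1659·11183·53.9 / (1.8257227 × 10^6) = 547.72.

547.72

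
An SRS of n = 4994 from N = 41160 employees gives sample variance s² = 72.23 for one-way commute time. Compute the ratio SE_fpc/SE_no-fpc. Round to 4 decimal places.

f = n/N = 4994/41160 = 0.12133139.
SE_no-fpc = √(s²/n) = 0.12026369; SE_fpc = √((1−f)s²/n) = 0.11273197.
Ratio = √(1−f) = 0.93737325.

0.9374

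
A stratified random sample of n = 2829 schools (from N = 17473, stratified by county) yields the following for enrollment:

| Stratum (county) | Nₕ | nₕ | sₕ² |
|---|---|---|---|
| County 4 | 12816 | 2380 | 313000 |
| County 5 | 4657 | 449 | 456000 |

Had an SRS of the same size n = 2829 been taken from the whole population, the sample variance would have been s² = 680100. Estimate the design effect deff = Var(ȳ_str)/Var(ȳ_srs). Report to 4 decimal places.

0.6095

Var(ȳ_str) = Σ Wₕ²(1−fₕ)sₕ²/nₕ with Wₕ = Nₕ/17473:
  County 4: (12816/17473)²·(1−2380/12816)·313000/2380 = 57.612802
  County 5: (4657/17473)²·(1−449/4657)·456000/449 = 65.187679
  → Var(ȳ_str) = 122.80048.
Var(ȳ_srs) = (1 − 2829/17473)·680100/2829 = 201.48006.
deff = 122.80048 / 201.48006 = 0.6095.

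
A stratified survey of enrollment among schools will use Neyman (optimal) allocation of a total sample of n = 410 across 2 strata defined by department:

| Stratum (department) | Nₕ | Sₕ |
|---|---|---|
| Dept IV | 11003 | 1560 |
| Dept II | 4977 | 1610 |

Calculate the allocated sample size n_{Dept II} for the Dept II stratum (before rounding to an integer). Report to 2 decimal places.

Neyman allocation: nₕ = n·NₕSₕ / Σⱼ NⱼSⱼ.
Σ NⱼSⱼ = 11003·1560 + 4977·1610 = 2.517765 × 10^7.
n_{Dept II} = 410·4977·1610 / (2.517765 × 10^7) = 130.49.

130.49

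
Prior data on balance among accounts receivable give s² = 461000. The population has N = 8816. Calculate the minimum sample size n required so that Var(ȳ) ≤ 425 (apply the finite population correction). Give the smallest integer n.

966

Without fpc, n₀ = s²/D = 461000/425 = 1084.7059.
With fpc, (1 − n/N)·s²/n ≤ D requires n ≥ n₀/(1 + n₀/N) = 1084.7059/(1 + 1084.7059/8816) = 965.8672.
Rounding up, n = 966.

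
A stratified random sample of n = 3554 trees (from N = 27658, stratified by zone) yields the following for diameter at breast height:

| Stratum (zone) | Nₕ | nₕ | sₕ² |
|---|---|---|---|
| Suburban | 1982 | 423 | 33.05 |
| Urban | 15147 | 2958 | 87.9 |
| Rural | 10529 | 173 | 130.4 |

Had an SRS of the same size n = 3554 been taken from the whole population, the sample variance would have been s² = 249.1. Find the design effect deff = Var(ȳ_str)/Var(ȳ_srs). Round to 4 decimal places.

1.8815

Var(ȳ_str) = Σ Wₕ²(1−fₕ)sₕ²/nₕ with Wₕ = Nₕ/27658:
  Suburban: (1982/27658)²·(1−423/1982)·33.05/423 = 3.1560169 × 10^-4
  Urban: (15147/27658)²·(1−2958/15147)·87.9/2958 = 0.0071720592
  Rural: (10529/27658)²·(1−173/10529)·130.4/173 = 0.10744077
  → Var(ȳ_str) = 0.11492843.
Var(ȳ_srs) = (1 − 3554/27658)·249.1/3554 = 0.061083604.
deff = 0.11492843 / 0.061083604 = 1.8815.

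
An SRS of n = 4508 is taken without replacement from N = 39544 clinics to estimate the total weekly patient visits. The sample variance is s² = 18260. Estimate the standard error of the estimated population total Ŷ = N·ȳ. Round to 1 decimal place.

74912.8

Var(Ŷ) = N²·Var(ȳ) = N²·(1 − n/N)·s²/n.
f = 4508/39544 = 0.11399960; Var(ȳ) = 0.88600040·18260/4508 = 3.5888126.
Var(Ŷ) = 39544² · 3.5888126 = 5.6119265 × 10^9.
SE(Ŷ) = √(5.6119265 × 10^9) = 74912.8.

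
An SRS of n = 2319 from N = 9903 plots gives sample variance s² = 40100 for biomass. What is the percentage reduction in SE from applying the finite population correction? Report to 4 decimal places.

f = n/N = 2319/9903 = 0.23417146.
SE_no-fpc = √(s²/n) = 4.1583574; SE_fpc = √((1−f)s²/n) = 3.6390463.
Ratio = √(1−f) = 0.87511630. Reduction = 100·(1 − 0.87511630) = 12.4884%.

12.4884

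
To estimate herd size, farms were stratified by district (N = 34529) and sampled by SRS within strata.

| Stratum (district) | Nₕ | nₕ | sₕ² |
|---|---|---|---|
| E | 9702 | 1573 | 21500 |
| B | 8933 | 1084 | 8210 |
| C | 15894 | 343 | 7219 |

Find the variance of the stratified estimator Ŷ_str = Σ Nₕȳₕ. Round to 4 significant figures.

6.811 × 10^9

Var(Ŷ_str) = Σₕ Nₕ²(1 − fₕ)sₕ²/nₕ.
E: 9702²·(1 − 1573/9702)·21500/1573 = 1.0779736 × 10^9.
B: 8933²·(1 − 1084/8933)·8210/1084 = 5.3103792 × 10^8.
C: 15894²·(1 − 343/15894)·7219/343 = 5.2020492 × 10^9.
Sum = 6.8110607 × 10^9.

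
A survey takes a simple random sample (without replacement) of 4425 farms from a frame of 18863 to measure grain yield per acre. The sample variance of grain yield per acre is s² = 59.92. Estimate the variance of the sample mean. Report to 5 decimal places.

Under SRS without replacement, Var(ȳ) = (1 − f)·s²/n with f = n/N = 4425/18863 = 0.23458623.
Var(ȳ) = (1 − 0.23458623)·59.92/4425 = 0.76541377·0.013541243 = 0.010364654.

0.01036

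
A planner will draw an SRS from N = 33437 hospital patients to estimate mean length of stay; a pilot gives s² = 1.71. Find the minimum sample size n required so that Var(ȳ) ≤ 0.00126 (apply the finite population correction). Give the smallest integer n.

1305

Without fpc, n₀ = s²/D = 1.71/0.00126 = 1357.1429.
With fpc, (1 − n/N)·s²/n ≤ D requires n ≥ n₀/(1 + n₀/N) = 1357.1429/(1 + 1357.1429/33437) = 1304.2076.
Rounding up, n = 1305.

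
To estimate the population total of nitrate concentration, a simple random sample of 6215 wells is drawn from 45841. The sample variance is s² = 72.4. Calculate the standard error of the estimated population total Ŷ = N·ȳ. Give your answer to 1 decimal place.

4600.1

Var(Ŷ) = N²·Var(ȳ) = N²·(1 − n/N)·s²/n.
f = 6215/45841 = 0.13557732; Var(ȳ) = 0.86442268·72.4/6215 = 0.010069864.
Var(Ŷ) = 45841² · 0.010069864 = 2.1160785 × 10^7.
SE(Ŷ) = √(2.1160785 × 10^7) = 4600.1.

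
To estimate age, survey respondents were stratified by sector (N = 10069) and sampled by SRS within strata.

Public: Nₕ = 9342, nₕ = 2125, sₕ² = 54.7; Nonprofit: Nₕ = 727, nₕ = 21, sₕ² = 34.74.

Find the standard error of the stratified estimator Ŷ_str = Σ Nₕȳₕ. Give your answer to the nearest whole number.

Var(Ŷ_str) = Σₕ Nₕ²(1 − fₕ)sₕ²/nₕ.
Public: 9342²·(1 − 2125/9342)·54.7/2125 = 1.7355014 × 10^6.
Nonprofit: 727²·(1 − 21/727)·34.74/21 = 849081.99.
Sum = 2.5845834 × 10^6.
SE = √(2.5845834 × 10^6) = 1608.

1608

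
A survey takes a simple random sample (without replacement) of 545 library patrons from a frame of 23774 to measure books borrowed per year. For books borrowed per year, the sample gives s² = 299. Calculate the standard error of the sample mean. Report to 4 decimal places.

0.7322

Under SRS without replacement, Var(ȳ) = (1 − f)·s²/n with f = n/N = 545/23774 = 0.02292420.
Var(ȳ) = (1 − 0.02292420)·299/545 = 0.97707580·0.54862385 = 0.53604709.
SE(ȳ) = √(0.53604709) = 0.7322.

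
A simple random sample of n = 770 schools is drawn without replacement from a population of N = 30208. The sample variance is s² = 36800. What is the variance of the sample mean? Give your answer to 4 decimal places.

Under SRS without replacement, Var(ȳ) = (1 − f)·s²/n with f = n/N = 770/30208 = 0.02548994.
Var(ȳ) = (1 − 0.02548994)·36800/770 = 0.97451006·47.792208 = 46.573987.

46.5740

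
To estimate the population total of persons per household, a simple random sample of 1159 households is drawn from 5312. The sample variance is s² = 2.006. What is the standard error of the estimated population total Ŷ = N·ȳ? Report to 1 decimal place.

195.4

Var(Ŷ) = N²·Var(ȳ) = N²·(1 − n/N)·s²/n.
f = 1159/5312 = 0.21818524; Var(ȳ) = 0.78181476·2.006/1159 = 0.0013531669.
Var(Ŷ) = 5312² · 0.0013531669 = 38182.776.
SE(Ŷ) = √(38182.776) = 195.4.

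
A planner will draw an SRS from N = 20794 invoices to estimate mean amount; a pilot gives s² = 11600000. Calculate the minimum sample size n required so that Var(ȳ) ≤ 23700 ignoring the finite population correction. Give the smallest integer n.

490

Without fpc, n₀ = s²/D = 11600000/23700 = 489.4515.
Rounding up, n = 490.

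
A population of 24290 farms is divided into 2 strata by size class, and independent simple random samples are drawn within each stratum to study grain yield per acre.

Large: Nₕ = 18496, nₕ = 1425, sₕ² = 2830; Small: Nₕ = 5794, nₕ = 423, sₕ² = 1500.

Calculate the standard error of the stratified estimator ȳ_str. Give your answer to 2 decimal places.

1.12

Var(ȳ_str) = Σₕ Wₕ²(1 − fₕ)sₕ²/nₕ with Wₕ = Nₕ/N, N = 24290.
Large: Wₕ = 0.76146562; term = 0.76146562²·(1 − 0.07704369)·2830/1425 = 1.0628043.
Small: Wₕ = 0.23853438; term = 0.23853438²·(1 − 0.07300656)·1500/423 = 0.18703785.
Sum = 1.2498422.
SE = √(1.2498422) = 1.12.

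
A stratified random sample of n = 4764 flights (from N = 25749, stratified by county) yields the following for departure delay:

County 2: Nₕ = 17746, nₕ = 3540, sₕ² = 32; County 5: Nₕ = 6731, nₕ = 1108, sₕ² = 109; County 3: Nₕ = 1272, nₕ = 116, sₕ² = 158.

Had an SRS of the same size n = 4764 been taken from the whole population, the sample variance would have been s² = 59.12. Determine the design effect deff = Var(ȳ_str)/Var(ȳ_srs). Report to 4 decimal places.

Var(ȳ_str) = Σ Wₕ²(1−fₕ)sₕ²/nₕ with Wₕ = Nₕ/25749:
  County 2: (17746/25749)²·(1−3540/17746)·32/3540 = 0.0034371483
  County 5: (6731/25749)²·(1−1108/6731)·109/1108 = 0.0056158264
  County 3: (1272/25749)²·(1−116/1272)·158/116 = 0.0030208093
  → Var(ȳ_str) = 0.012073784.
Var(ȳ_srs) = (1 − 4764/25749)·59.12/4764 = 0.010113728.
deff = 0.012073784 / 0.010113728 = 1.1938.

1.1938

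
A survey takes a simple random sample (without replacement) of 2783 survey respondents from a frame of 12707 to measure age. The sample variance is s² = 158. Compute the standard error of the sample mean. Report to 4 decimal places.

0.2106

Under SRS without replacement, Var(ȳ) = (1 − f)·s²/n with f = n/N = 2783/12707 = 0.21901314.
Var(ȳ) = (1 − 0.21901314)·158/2783 = 0.78098686·0.056773266 = 0.044339175.
SE(ȳ) = √(0.044339175) = 0.2106.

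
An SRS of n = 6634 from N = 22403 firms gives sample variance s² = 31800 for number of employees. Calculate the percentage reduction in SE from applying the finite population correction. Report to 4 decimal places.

16.1025

f = n/N = 6634/22403 = 0.29612106.
SE_no-fpc = √(s²/n) = 2.1894036; SE_fpc = √((1−f)s²/n) = 1.8368547.
Ratio = √(1−f) = 0.83897494. Reduction = 100·(1 − 0.83897494) = 16.1025%.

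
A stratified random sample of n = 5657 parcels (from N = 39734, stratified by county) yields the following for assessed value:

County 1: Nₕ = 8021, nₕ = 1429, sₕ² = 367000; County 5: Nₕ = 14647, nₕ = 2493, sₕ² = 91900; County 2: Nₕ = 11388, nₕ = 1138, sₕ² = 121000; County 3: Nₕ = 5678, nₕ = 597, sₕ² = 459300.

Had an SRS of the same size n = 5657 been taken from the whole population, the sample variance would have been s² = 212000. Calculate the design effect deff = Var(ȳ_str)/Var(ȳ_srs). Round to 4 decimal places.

1.0789

Var(ȳ_str) = Σ Wₕ²(1−fₕ)sₕ²/nₕ with Wₕ = Nₕ/39734:
  County 1: (8021/39734)²·(1−1429/8021)·367000/1429 = 8.6011194
  County 5: (14647/39734)²·(1−2493/14647)·91900/2493 = 4.1565841
  County 2: (11388/39734)²·(1−1138/11388)·121000/1138 = 7.8612183
  County 3: (5678/39734)²·(1−597/5678)·459300/597 = 14.058602
  → Var(ȳ_str) = 34.677524.
Var(ȳ_srs) = (1 − 5657/39734)·212000/5657 = 32.140213.
deff = 34.677524 / 32.140213 = 1.0789.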